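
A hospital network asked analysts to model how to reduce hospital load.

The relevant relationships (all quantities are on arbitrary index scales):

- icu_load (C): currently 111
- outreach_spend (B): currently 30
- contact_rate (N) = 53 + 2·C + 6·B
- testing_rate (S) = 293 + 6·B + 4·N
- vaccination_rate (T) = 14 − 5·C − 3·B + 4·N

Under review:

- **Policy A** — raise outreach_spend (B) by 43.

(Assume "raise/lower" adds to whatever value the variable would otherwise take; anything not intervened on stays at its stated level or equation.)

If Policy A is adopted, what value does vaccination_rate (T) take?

Policy A (B + 43):
  C = 111
  B = 30 + 43 = 73
  N = 53 + 2·111 + 6·73 = 713
  T = 14 − 5·111 − 3·73 + 4·713 = 2092

2092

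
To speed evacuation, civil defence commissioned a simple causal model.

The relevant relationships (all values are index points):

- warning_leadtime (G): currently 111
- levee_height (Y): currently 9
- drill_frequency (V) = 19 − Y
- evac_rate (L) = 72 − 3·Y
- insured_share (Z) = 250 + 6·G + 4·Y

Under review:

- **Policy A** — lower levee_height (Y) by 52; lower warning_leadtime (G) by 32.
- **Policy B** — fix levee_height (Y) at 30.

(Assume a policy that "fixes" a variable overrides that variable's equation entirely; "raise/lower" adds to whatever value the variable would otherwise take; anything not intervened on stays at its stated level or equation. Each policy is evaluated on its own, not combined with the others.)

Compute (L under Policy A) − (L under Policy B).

Policy A (Y − 52, G − 32):
  Y = 9 − 52 = -43
  L = 72 − 3·(-43) = 201
Policy B (Y := 30):
  Y = 30
  L = 72 − 3·30 = -18
L: 201 − (-18) = 219

219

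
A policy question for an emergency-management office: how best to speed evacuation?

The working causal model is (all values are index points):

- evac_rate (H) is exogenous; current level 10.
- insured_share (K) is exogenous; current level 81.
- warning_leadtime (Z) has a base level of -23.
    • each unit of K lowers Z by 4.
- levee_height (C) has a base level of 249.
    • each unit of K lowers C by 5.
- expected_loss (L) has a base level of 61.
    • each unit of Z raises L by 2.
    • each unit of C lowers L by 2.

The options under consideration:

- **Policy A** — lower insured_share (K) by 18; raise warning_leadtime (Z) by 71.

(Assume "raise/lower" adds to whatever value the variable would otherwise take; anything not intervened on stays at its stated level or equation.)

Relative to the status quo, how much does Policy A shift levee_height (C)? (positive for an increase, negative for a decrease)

90

Baseline:
  K = 81
  C = 249 − 5·81 = -156
Policy A (K − 18, Z + 71):
  K = 81 − 18 = 63
  C = 249 − 5·63 = -66
Change in C: -66 − (-156) = 90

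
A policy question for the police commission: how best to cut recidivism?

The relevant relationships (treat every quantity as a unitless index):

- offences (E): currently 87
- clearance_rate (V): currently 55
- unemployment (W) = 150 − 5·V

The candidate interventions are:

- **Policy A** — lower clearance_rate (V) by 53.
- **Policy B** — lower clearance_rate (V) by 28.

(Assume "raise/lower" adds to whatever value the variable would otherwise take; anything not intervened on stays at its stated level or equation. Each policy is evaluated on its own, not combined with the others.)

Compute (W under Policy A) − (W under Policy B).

125

Policy A (V − 53):
  V = 55 − 53 = 2
  W = 150 − 5·2 = 140
Policy B (V − 28):
  V = 55 − 28 = 27
  W = 150 − 5·27 = 15
W: 140 − 15 = 125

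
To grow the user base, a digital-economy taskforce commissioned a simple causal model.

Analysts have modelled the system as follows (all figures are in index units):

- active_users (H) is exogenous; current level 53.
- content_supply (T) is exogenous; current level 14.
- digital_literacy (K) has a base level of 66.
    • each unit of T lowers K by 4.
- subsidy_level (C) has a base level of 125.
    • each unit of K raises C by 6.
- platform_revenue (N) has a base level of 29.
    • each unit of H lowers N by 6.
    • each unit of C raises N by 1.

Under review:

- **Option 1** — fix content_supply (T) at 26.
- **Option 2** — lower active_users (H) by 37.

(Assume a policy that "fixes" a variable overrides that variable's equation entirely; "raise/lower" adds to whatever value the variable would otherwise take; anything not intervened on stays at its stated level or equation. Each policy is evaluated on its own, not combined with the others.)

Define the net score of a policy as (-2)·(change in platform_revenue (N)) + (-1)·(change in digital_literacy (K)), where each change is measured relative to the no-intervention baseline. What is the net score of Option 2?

Baseline:
  H = 53
  T = 14
  K = 66 − 4·14 = 10
  C = 125 + 6·10 = 185
  N = 29 − 6·53 + 185 = -104
Option 2 (H − 37):
  H = 53 − 37 = 16
  T = 14
  K = 66 − 4·14 = 10
  C = 125 + 6·10 = 185
  N = 29 − 6·16 + 185 = 118
ΔN = 118 − (-104) = 222; ΔK = 10 − 10 = 0
Score = (-2)·222 + (-1)·0 = -444

-444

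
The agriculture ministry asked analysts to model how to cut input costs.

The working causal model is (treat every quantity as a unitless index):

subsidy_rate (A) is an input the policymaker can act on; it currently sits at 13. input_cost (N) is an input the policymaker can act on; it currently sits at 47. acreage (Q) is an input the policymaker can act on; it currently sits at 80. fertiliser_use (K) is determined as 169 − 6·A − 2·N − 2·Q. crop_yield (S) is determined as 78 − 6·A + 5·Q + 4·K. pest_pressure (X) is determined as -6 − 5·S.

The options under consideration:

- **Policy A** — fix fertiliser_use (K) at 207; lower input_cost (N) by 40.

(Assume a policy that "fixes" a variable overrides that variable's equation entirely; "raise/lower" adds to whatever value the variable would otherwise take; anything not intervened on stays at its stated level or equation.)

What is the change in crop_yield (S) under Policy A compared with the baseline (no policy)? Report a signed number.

1480

Baseline:
  A = 13
  N = 47
  Q = 80
  K = 169 − 6·13 − 2·47 − 2·80 = -163
  S = 78 − 6·13 + 5·80 + 4·(-163) = -252
Policy A (K := 207, N − 40):
  A = 13
  N = 47 − 40 = 7
  Q = 80
  K = 207
  S = 78 − 6·13 + 5·80 + 4·207 = 1228
Change in S: 1228 − (-252) = 1480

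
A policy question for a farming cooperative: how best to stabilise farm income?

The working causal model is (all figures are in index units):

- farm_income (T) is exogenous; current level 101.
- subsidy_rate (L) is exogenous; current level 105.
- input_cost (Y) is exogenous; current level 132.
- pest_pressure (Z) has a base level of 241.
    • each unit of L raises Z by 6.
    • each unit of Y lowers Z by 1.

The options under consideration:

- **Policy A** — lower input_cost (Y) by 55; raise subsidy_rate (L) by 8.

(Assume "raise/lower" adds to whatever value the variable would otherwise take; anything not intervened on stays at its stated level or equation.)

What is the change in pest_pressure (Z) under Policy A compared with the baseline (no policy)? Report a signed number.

Baseline:
  L = 105
  Y = 132
  Z = 241 + 6·105 − 132 = 739
Policy A (Y − 55, L + 8):
  L = 105 + 8 = 113
  Y = 132 − 55 = 77
  Z = 241 + 6·113 − 77 = 842
Change in Z: 842 − 739 = 103

103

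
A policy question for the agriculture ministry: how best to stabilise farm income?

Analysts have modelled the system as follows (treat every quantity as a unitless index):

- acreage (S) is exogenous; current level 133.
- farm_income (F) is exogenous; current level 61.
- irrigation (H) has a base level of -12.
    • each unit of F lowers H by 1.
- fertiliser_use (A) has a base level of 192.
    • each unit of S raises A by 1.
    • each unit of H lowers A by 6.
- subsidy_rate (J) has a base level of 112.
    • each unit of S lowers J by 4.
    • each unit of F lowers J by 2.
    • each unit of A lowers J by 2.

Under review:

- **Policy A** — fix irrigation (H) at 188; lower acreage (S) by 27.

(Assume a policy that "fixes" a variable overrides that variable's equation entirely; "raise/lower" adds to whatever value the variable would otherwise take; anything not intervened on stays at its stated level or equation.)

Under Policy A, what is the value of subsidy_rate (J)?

Policy A (H := 188, S − 27):
  S = 133 − 27 = 106
  F = 61
  H = 188
  A = 192 + 106 − 6·188 = -830
  J = 112 − 4·106 − 2·61 − 2·(-830) = 1226

1226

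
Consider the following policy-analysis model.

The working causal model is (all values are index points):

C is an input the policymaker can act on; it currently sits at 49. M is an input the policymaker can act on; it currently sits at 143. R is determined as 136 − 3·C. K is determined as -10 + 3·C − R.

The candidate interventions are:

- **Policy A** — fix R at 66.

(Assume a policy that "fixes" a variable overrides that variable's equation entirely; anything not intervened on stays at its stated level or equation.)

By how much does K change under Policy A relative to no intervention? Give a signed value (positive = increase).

Baseline:
  C = 49
  R = 136 − 3·49 = -11
  K = -10 + 3·49 − (-11) = 148
Policy A (R := 66):
  C = 49
  R = 66
  K = -10 + 3·49 − 66 = 71
Change in K: 71 − 148 = -77

-77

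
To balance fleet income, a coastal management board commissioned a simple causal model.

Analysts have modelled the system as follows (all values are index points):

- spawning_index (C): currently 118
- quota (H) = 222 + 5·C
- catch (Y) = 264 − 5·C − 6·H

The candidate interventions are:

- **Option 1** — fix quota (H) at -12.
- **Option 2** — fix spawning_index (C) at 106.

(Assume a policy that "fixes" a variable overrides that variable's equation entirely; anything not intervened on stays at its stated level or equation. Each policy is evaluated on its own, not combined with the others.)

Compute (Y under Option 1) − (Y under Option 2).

Option 1 (H := -12):
  C = 118
  H = -12
  Y = 264 − 5·118 − 6·(-12) = -254
Option 2 (C := 106):
  C = 106
  H = 222 + 5·106 = 752
  Y = 264 − 5·106 − 6·752 = -4778
Y: -254 − (-4778) = 4524

4524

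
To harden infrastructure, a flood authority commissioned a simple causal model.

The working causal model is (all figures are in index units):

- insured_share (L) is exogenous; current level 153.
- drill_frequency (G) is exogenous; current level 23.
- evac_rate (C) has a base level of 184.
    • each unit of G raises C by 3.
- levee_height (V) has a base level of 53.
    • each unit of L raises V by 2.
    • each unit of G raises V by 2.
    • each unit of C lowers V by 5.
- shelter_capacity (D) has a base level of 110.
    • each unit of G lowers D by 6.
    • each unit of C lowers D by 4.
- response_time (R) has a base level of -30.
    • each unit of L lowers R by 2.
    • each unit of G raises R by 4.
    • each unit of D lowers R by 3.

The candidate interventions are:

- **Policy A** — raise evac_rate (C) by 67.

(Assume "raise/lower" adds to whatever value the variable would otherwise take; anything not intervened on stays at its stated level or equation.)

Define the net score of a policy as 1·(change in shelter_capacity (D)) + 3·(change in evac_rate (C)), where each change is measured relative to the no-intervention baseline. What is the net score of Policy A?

-67

Baseline:
  G = 23
  C = 184 + 3·23 = 253
  D = 110 − 6·23 − 4·253 = -1040
Policy A (C + 67):
  G = 23
  C = 184 + 3·23 (+67 from intervention) = 320
  D = 110 − 6·23 − 4·320 = -1308
ΔD = -1308 − (-1040) = -268; ΔC = 320 − 253 = 67
Score = 1·(-268) + 3·67 = -67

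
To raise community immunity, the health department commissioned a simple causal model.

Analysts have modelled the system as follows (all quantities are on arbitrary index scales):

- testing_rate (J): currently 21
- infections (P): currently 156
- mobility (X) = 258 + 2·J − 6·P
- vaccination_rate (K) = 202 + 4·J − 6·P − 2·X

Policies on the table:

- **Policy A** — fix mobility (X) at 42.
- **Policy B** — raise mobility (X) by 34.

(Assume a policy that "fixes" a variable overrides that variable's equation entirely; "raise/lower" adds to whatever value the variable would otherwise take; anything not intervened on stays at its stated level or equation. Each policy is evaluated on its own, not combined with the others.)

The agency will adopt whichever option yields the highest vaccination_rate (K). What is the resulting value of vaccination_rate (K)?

Policy A (X := 42):
  J = 21
  P = 156
  X = 42
  K = 202 + 4·21 − 6·156 − 2·42 = -734
Policy B (X + 34):
  J = 21
  P = 156
  X = 258 + 2·21 − 6·156 (+34 from intervention) = -602
  K = 202 + 4·21 − 6·156 − 2·(-602) = 554
Comparing — Policy A: K=-734, Policy B: K=554. Highest is 554 (Policy B).

554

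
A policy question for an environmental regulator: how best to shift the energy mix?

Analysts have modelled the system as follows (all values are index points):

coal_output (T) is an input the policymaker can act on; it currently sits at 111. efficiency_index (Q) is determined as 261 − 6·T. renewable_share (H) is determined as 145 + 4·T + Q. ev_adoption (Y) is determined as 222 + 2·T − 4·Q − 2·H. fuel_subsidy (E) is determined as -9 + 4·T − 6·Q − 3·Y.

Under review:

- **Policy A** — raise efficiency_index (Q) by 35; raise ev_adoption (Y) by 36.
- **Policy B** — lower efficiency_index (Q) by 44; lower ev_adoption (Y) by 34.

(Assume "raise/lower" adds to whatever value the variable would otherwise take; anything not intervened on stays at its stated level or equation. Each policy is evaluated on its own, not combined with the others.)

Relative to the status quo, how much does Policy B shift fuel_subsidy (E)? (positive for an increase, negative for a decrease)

-426

Baseline:
  T = 111
  Q = 261 − 6·111 = -405
  H = 145 + 4·111 + (-405) = 184
  Y = 222 + 2·111 − 4·(-405) − 2·184 = 1696
  E = -9 + 4·111 − 6·(-405) − 3·1696 = -2223
Policy B (Q − 44, Y − 34):
  T = 111
  Q = 261 − 6·111 (−44 from intervention) = -449
  H = 145 + 4·111 + (-449) = 140
  Y = 222 + 2·111 − 4·(-449) − 2·140 (−34 from intervention) = 1926
  E = -9 + 4·111 − 6·(-449) − 3·1926 = -2649
Change in E: -2649 − (-2223) = -426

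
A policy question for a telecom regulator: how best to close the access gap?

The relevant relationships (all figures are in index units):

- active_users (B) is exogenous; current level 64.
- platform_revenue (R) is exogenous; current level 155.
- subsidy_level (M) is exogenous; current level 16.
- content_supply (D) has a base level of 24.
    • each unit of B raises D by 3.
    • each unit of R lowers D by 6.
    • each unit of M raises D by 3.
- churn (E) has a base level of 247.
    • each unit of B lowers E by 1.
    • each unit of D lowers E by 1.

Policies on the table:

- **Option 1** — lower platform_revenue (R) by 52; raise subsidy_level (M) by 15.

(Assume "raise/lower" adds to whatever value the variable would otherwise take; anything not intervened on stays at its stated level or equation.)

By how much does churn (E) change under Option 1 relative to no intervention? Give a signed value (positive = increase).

-357

Baseline:
  B = 64
  R = 155
  M = 16
  D = 24 + 3·64 − 6·155 + 3·16 = -666
  E = 247 − 64 − (-666) = 849
Option 1 (R − 52, M + 15):
  B = 64
  R = 155 − 52 = 103
  M = 16 + 15 = 31
  D = 24 + 3·64 − 6·103 + 3·31 = -309
  E = 247 − 64 − (-309) = 492
Change in E: 492 − 849 = -357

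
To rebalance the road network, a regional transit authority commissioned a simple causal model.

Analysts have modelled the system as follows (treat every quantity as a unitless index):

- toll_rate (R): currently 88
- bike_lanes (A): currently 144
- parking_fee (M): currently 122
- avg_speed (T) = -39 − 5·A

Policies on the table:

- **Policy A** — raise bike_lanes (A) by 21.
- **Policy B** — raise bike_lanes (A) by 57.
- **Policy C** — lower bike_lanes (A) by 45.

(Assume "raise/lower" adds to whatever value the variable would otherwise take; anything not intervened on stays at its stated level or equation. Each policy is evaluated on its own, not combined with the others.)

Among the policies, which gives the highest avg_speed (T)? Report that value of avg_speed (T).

-534

Policy A (A + 21):
  A = 144 + 21 = 165
  T = -39 − 5·165 = -864
Policy B (A + 57):
  A = 144 + 57 = 201
  T = -39 − 5·201 = -1044
Policy C (A − 45):
  A = 144 − 45 = 99
  T = -39 − 5·99 = -534
Comparing — Policy A: T=-864, Policy B: T=-1044, Policy C: T=-534. Highest is -534 (Policy C).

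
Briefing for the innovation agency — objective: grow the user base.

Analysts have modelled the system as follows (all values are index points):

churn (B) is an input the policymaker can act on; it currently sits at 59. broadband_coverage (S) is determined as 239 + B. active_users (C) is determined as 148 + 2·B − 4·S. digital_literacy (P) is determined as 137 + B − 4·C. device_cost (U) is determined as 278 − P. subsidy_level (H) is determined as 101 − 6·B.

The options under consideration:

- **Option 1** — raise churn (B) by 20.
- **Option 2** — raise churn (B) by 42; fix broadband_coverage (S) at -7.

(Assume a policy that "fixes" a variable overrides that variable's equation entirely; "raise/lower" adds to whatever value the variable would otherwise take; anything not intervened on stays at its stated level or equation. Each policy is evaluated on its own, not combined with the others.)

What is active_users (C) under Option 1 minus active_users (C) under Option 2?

-1344

Option 1 (B + 20):
  B = 59 + 20 = 79
  S = 239 + 79 = 318
  C = 148 + 2·79 − 4·318 = -966
Option 2 (B + 42, S := -7):
  B = 59 + 42 = 101
  S = -7
  C = 148 + 2·101 − 4·(-7) = 378
C: -966 − 378 = -1344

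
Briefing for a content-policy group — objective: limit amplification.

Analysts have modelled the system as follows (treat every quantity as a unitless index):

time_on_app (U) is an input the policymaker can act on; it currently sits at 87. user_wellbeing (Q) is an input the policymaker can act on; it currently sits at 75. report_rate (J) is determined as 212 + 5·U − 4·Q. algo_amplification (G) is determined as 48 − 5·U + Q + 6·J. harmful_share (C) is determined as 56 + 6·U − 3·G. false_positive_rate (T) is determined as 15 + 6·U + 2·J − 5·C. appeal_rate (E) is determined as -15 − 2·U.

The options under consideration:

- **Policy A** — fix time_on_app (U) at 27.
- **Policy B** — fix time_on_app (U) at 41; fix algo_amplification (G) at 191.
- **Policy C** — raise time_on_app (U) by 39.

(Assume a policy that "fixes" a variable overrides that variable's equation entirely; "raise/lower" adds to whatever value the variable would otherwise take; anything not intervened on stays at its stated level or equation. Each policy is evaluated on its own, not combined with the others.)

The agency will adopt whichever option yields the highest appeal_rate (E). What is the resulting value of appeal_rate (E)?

-69

Policy A (U := 27):
  U = 27
  E = -15 − 2·27 = -69
Policy B (U := 41, G := 191):
  U = 41
  E = -15 − 2·41 = -97
Policy C (U + 39):
  U = 87 + 39 = 126
  E = -15 − 2·126 = -267
Comparing — Policy A: E=-69, Policy B: E=-97, Policy C: E=-267. Highest is -69 (Policy A).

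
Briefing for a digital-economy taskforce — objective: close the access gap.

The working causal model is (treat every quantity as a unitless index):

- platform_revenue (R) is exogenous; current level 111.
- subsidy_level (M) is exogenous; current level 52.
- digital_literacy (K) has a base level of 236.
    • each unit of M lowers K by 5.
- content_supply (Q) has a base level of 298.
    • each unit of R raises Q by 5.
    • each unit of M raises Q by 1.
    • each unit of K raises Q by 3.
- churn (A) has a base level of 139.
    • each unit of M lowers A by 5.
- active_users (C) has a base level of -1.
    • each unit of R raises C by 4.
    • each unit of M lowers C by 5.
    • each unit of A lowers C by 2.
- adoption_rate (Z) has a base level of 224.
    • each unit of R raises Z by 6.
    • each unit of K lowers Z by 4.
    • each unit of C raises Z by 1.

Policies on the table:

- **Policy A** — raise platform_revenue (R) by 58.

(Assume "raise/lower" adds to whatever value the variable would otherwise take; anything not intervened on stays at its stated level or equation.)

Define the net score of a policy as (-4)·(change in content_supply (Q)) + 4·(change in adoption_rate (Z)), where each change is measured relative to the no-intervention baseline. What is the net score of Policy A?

Baseline:
  R = 111
  M = 52
  K = 236 − 5·52 = -24
  Q = 298 + 5·111 + 52 + 3·(-24) = 833
  A = 139 − 5·52 = -121
  C = -1 + 4·111 − 5·52 − 2·(-121) = 425
  Z = 224 + 6·111 − 4·(-24) + 425 = 1411
Policy A (R + 58):
  R = 111 + 58 = 169
  M = 52
  K = 236 − 5·52 = -24
  Q = 298 + 5·169 + 52 + 3·(-24) = 1123
  A = 139 − 5·52 = -121
  C = -1 + 4·169 − 5·52 − 2·(-121) = 657
  Z = 224 + 6·169 − 4·(-24) + 657 = 1991
ΔQ = 1123 − 833 = 290; ΔZ = 1991 − 1411 = 580
Score = (-4)·290 + 4·580 = 1160

1160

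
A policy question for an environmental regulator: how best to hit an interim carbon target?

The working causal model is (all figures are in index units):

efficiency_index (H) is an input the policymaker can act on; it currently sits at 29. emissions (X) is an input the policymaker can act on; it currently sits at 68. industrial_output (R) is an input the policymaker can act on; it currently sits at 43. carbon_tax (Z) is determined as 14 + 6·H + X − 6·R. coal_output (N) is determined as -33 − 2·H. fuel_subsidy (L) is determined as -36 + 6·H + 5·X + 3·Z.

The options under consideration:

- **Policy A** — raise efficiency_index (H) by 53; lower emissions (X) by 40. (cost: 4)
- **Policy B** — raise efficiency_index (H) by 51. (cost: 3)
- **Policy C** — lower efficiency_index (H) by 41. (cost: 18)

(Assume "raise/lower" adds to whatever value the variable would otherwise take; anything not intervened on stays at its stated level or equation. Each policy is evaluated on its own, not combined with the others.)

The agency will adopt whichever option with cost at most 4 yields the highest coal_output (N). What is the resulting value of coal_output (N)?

-193

Policy A (H + 53, X − 40):
  H = 29 + 53 = 82
  N = -33 − 2·82 = -197
Policy B (H + 51):
  H = 29 + 51 = 80
  N = -33 − 2·80 = -193
Comparing — Policy A: N=-197, Policy B: N=-193. Highest is -193 (Policy B).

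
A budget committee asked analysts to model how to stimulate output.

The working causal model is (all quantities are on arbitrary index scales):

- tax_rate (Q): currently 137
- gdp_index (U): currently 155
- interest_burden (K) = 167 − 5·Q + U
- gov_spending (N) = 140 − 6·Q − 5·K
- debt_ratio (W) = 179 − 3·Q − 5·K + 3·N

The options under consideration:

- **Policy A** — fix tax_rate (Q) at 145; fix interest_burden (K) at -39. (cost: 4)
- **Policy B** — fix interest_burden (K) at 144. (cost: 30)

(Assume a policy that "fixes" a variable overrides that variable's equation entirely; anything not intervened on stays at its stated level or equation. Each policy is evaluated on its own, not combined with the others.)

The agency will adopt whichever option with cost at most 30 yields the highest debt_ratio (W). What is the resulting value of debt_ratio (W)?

-1666

Policy A (Q := 145, K := -39):
  Q = 145
  U = 155
  K = -39
  N = 140 − 6·145 − 5·(-39) = -535
  W = 179 − 3·145 − 5·(-39) + 3·(-535) = -1666
Policy B (K := 144):
  Q = 137
  U = 155
  K = 144
  N = 140 − 6·137 − 5·144 = -1402
  W = 179 − 3·137 − 5·144 + 3·(-1402) = -5158
Comparing — Policy A: W=-1666, Policy B: W=-5158. Highest is -1666 (Policy A).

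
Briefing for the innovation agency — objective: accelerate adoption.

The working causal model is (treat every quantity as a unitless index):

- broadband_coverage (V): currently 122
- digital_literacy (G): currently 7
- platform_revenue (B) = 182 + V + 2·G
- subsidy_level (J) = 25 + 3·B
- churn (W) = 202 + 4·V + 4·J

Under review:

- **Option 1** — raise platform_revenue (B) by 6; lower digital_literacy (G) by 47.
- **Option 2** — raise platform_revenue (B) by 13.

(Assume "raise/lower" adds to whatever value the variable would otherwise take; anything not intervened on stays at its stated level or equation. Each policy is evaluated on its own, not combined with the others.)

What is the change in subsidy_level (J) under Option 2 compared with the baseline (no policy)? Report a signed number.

39

Baseline:
  V = 122
  G = 7
  B = 182 + 122 + 2·7 = 318
  J = 25 + 3·318 = 979
Option 2 (B + 13):
  V = 122
  G = 7
  B = 182 + 122 + 2·7 (+13 from intervention) = 331
  J = 25 + 3·331 = 1018
Change in J: 1018 − 979 = 39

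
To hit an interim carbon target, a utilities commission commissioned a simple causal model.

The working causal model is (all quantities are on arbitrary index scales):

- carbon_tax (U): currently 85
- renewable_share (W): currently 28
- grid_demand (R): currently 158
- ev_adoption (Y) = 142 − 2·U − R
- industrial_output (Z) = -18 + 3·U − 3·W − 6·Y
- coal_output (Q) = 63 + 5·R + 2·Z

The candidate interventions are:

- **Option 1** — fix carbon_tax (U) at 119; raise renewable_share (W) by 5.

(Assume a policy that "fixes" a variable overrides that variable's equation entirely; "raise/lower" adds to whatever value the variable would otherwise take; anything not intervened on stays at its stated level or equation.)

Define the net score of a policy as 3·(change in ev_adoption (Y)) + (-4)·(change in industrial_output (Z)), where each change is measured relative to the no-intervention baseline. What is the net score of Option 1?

Baseline:
  U = 85
  W = 28
  R = 158
  Y = 142 − 2·85 − 158 = -186
  Z = -18 + 3·85 − 3·28 − 6·(-186) = 1269
Option 1 (U := 119, W + 5):
  U = 119
  W = 28 + 5 = 33
  R = 158
  Y = 142 − 2·119 − 158 = -254
  Z = -18 + 3·119 − 3·33 − 6·(-254) = 1764
ΔY = -254 − (-186) = -68; ΔZ = 1764 − 1269 = 495
Score = 3·(-68) + (-4)·495 = -2184

-2184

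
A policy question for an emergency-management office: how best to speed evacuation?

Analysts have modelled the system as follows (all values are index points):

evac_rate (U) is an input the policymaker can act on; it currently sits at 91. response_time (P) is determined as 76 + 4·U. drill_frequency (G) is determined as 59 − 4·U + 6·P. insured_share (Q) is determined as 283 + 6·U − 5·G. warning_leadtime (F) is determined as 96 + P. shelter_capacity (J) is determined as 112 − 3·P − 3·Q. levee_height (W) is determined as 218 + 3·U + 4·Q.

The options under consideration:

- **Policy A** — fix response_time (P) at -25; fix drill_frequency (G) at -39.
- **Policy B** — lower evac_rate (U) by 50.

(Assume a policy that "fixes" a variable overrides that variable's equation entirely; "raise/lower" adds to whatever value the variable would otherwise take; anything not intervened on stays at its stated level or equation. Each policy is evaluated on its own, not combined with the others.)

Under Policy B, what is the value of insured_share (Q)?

Policy B (U − 50):
  U = 91 − 50 = 41
  P = 76 + 4·41 = 240
  G = 59 − 4·41 + 6·240 = 1335
  Q = 283 + 6·41 − 5·1335 = -6146

-6146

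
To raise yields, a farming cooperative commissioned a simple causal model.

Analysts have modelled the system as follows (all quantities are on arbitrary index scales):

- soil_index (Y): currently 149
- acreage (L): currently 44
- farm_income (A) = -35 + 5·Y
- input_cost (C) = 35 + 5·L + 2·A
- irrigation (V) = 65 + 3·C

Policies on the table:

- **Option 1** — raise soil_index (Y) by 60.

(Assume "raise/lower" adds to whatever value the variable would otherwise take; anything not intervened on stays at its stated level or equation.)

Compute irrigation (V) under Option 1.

6890

Option 1 (Y + 60):
  Y = 149 + 60 = 209
  L = 44
  A = -35 + 5·209 = 1010
  C = 35 + 5·44 + 2·1010 = 2275
  V = 65 + 3·2275 = 6890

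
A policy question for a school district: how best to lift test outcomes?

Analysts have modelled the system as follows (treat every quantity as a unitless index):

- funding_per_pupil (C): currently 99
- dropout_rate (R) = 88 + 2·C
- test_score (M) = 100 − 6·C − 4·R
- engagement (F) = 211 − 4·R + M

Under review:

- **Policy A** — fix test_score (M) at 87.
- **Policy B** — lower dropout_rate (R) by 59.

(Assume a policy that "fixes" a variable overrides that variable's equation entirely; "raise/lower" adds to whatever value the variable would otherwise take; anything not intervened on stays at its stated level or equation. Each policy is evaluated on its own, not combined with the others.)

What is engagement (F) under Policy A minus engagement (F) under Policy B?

1253

Policy A (M := 87):
  C = 99
  R = 88 + 2·99 = 286
  M = 87
  F = 211 − 4·286 + 87 = -846
Policy B (R − 59):
  C = 99
  R = 88 + 2·99 (−59 from intervention) = 227
  M = 100 − 6·99 − 4·227 = -1402
  F = 211 − 4·227 + (-1402) = -2099
F: -846 − (-2099) = 1253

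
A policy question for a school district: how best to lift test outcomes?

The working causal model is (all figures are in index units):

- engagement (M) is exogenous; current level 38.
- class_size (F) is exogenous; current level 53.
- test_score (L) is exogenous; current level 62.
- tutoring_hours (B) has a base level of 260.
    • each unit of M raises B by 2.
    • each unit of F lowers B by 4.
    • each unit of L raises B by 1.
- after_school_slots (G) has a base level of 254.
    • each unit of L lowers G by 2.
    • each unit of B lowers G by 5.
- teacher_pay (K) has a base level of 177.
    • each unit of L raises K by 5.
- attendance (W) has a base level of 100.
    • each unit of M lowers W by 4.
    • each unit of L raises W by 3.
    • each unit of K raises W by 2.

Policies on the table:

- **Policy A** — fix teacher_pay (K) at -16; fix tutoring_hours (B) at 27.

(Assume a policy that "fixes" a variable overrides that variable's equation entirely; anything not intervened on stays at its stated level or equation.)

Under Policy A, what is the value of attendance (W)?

Policy A (K := -16, B := 27):
  M = 38
  L = 62
  K = -16
  W = 100 − 4·38 + 3·62 + 2·(-16) = 102

102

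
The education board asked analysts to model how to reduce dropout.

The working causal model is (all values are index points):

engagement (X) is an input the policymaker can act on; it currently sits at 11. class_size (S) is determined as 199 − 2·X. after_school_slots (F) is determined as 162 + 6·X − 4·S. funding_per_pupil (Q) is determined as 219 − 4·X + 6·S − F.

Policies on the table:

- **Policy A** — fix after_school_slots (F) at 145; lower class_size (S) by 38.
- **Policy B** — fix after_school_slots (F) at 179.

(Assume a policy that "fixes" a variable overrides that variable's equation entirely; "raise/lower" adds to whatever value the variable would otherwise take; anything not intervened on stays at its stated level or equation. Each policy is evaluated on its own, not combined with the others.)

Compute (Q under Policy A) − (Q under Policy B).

Policy A (F := 145, S − 38):
  X = 11
  S = 199 − 2·11 (−38 from intervention) = 139
  F = 145
  Q = 219 − 4·11 + 6·139 − 145 = 864
Policy B (F := 179):
  X = 11
  S = 199 − 2·11 = 177
  F = 179
  Q = 219 − 4·11 + 6·177 − 179 = 1058
Q: 864 − 1058 = -194

-194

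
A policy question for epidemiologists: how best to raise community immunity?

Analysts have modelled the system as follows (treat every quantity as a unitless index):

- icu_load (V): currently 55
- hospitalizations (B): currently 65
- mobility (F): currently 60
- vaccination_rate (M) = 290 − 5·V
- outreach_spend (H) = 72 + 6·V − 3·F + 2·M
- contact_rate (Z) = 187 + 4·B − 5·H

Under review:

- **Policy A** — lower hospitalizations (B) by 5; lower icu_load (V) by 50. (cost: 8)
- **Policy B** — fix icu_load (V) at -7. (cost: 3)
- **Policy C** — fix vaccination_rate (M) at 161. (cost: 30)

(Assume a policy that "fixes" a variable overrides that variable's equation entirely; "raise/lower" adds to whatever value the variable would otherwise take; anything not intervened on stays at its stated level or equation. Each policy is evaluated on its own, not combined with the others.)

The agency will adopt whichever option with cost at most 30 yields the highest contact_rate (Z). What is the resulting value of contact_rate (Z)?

-1833

Policy A (B − 5, V − 50):
  V = 55 − 50 = 5
  B = 65 − 5 = 60
  F = 60
  M = 290 − 5·5 = 265
  H = 72 + 6·5 − 3·60 + 2·265 = 452
  Z = 187 + 4·60 − 5·452 = -1833
Policy B (V := -7):
  V = -7
  B = 65
  F = 60
  M = 290 − 5·(-7) = 325
  H = 72 + 6·(-7) − 3·60 + 2·325 = 500
  Z = 187 + 4·65 − 5·500 = -2053
Policy C (M := 161):
  V = 55
  B = 65
  F = 60
  M = 161
  H = 72 + 6·55 − 3·60 + 2·161 = 544
  Z = 187 + 4·65 − 5·544 = -2273
Comparing — Policy A: Z=-1833, Policy B: Z=-2053, Policy C: Z=-2273. Highest is -1833 (Policy A).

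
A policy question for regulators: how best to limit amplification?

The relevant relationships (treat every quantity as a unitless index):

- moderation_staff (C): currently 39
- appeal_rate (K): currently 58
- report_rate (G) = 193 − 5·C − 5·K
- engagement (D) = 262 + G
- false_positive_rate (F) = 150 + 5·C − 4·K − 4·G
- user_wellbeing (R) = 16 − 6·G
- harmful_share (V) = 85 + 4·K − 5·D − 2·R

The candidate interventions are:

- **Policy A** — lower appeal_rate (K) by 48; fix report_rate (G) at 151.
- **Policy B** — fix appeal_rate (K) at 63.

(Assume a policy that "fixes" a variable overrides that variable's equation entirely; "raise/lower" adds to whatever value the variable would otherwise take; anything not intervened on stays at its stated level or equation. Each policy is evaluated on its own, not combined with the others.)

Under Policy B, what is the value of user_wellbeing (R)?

Policy B (K := 63):
  C = 39
  K = 63
  G = 193 − 5·39 − 5·63 = -317
  R = 16 − 6·(-317) = 1918

1918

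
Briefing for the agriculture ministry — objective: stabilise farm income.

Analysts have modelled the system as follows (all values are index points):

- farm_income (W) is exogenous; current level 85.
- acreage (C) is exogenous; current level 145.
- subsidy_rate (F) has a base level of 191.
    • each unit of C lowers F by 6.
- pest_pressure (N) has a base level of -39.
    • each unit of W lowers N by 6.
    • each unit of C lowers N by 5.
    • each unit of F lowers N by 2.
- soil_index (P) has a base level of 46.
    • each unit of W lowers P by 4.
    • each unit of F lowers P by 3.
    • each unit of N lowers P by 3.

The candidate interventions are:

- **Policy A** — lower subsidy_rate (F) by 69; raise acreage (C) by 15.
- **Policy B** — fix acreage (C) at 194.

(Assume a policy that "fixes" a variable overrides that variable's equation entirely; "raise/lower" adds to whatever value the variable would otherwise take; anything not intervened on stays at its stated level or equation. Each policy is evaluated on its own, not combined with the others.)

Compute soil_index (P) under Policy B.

Policy B (C := 194):
  W = 85
  C = 194
  F = 191 − 6·194 = -973
  N = -39 − 6·85 − 5·194 − 2·(-973) = 427
  P = 46 − 4·85 − 3·(-973) − 3·427 = 1344

1344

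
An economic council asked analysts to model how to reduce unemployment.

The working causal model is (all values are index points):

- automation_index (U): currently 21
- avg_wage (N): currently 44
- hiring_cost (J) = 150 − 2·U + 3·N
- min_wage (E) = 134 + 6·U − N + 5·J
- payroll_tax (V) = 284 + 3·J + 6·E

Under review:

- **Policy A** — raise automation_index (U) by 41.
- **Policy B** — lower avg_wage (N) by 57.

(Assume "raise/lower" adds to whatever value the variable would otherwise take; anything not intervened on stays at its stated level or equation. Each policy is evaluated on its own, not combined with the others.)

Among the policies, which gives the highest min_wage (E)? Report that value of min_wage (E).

Policy A (U + 41):
  U = 21 + 41 = 62
  N = 44
  J = 150 − 2·62 + 3·44 = 158
  E = 134 + 6·62 − 44 + 5·158 = 1252
Policy B (N − 57):
  U = 21
  N = 44 − 57 = -13
  J = 150 − 2·21 + 3·(-13) = 69
  E = 134 + 6·21 − (-13) + 5·69 = 618
Comparing — Policy A: E=1252, Policy B: E=618. Highest is 1252 (Policy A).

1252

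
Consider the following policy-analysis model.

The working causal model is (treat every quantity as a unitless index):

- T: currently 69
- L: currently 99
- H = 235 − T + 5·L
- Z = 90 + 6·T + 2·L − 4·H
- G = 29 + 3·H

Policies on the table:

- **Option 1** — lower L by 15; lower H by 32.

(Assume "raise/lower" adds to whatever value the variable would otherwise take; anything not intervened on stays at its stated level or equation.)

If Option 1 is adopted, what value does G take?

Option 1 (L − 15, H − 32):
  T = 69
  L = 99 − 15 = 84
  H = 235 − 69 + 5·84 (−32 from intervention) = 554
  G = 29 + 3·554 = 1691

1691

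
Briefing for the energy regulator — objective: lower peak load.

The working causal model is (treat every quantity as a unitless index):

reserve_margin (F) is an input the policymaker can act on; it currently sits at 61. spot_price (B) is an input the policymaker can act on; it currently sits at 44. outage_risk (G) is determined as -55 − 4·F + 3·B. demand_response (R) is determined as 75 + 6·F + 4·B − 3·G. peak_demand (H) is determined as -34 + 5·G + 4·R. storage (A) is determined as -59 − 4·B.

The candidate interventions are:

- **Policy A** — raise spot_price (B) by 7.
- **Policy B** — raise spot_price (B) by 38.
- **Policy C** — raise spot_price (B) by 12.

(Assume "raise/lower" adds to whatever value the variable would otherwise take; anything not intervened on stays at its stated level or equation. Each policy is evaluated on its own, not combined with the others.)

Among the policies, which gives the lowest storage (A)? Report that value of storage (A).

Policy A (B + 7):
  B = 44 + 7 = 51
  A = -59 − 4·51 = -263
Policy B (B + 38):
  B = 44 + 38 = 82
  A = -59 − 4·82 = -387
Policy C (B + 12):
  B = 44 + 12 = 56
  A = -59 − 4·56 = -283
Comparing — Policy A: A=-263, Policy B: A=-387, Policy C: A=-283. Lowest is -387 (Policy B).

-387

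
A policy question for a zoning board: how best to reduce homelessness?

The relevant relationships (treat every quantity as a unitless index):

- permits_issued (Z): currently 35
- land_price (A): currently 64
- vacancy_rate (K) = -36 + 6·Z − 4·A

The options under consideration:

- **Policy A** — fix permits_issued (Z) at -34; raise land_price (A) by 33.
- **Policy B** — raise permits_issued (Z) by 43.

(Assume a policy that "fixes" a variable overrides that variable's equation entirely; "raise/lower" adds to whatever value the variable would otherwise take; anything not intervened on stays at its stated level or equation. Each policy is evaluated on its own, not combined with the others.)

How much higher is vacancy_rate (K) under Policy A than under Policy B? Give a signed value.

-804

Policy A (Z := -34, A + 33):
  Z = -34
  A = 64 + 33 = 97
  K = -36 + 6·(-34) − 4·97 = -628
Policy B (Z + 43):
  Z = 35 + 43 = 78
  A = 64
  K = -36 + 6·78 − 4·64 = 176
K: -628 − 176 = -804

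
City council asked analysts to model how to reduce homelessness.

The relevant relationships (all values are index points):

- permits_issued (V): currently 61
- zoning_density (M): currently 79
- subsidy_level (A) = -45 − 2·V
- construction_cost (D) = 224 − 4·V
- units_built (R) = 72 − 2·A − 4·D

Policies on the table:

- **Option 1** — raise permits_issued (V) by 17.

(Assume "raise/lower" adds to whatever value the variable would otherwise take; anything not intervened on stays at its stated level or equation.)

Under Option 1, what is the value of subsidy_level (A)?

-201

Option 1 (V + 17):
  V = 61 + 17 = 78
  A = -45 − 2·78 = -201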